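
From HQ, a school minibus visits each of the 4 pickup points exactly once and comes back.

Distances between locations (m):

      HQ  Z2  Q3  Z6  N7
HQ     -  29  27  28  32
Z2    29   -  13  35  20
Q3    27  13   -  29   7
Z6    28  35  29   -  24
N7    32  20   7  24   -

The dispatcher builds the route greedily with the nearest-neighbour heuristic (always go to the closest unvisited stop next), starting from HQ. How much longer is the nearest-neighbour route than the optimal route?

HQ: Q3=27, Z6=28, Z2=29, N7=32 ⇒ Q3
Q3: N7=7, Z2=13, Z6=29 ⇒ N7
N7: Z2=20, Z6=24 ⇒ Z2
Z2: Z6=35 ⇒ Z6
NN route HQ → Q3 → N7 → Z2 → Z6 → HQ costs 117.
Optimal: HQ → Z2 → Q3 → N7 → Z6 → HQ costs 101 (by enumerating all 12 distinct tours).
Excess = 117 − 101 = 16.

16 m longer than the optimal tour.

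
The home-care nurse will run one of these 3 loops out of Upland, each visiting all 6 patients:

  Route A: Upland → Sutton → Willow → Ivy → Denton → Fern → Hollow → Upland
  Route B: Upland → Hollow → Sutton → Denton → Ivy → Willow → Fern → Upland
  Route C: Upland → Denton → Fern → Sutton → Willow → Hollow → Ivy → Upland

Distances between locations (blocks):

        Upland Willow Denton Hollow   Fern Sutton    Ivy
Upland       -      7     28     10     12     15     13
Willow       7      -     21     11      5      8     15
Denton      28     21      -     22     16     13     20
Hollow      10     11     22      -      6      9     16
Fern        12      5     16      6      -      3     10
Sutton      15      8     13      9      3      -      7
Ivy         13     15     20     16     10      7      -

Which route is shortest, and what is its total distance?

Shortest is Route B, total 84 blocks.

Route A: 15 + 8 + 15 + 20 + 16 + 6 + 10 = 90
Route B: 10 + 9 + 13 + 20 + 15 + 5 + 12 = 84
Route C: 28 + 16 + 3 + 8 + 11 + 16 + 13 = 95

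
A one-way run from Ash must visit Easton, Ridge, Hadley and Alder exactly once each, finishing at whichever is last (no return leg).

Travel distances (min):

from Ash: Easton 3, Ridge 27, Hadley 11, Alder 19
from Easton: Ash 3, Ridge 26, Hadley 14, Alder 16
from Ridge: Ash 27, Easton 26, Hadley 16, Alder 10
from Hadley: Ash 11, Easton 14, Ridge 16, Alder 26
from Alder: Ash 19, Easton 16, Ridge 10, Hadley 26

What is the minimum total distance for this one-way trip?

Shortest open route: 43 min.

There are 4! = 24 possible orderings.
Ash→Easton→Ridge→Hadley→Alder: 3+26+16+26 = 71
Ash→Easton→Ridge→Alder→Hadley: 3+26+10+26 = 65
Ash→Easton→Hadley→Ridge→Alder: 3+14+16+10 = 43
Ash→Easton→Hadley→Alder→Ridge: 3+14+26+10 = 53
Ash→Easton→Alder→Ridge→Hadley: 3+16+10+16 = 45
Ash→Easton→Alder→Hadley→Ridge: 3+16+26+16 = 61
Ash→Ridge→Easton→Hadley→Alder: 27+26+14+26 = 93
Ash→Ridge→Easton→Alder→Hadley: 27+26+16+26 = 95
Ash→Ridge→Hadley→Easton→Alder: 27+16+14+16 = 73
Ash→Ridge→Hadley→Alder→Easton: 27+16+26+16 = 85
Ash→Ridge→Alder→Easton→Hadley: 27+10+16+14 = 67
Ash→Ridge→Alder→Hadley→Easton: 27+10+26+14 = 77
Ash→Hadley→Easton→Ridge→Alder: 11+14+26+10 = 61
Ash→Hadley→Easton→Alder→Ridge: 11+14+16+10 = 51
… (10 more)
The minimum is 43.
One shortest path: Ash → Easton → Hadley → Ridge → Alder.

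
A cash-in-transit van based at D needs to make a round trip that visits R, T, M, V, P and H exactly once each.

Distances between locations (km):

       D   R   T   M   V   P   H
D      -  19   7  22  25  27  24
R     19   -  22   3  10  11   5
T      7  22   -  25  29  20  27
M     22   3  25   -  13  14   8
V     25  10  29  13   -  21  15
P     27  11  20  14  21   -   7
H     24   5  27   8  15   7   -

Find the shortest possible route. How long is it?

There are 360 distinct closed tours to check (reversals are equivalent).
D - R - T - M - V - P - H - D: 19+22+25+13+21+7+24 = 131
D - R - T - M - V - H - P - D: 19+22+25+13+15+7+27 = 128
D - R - T - M - P - V - H - D: 19+22+25+14+21+15+24 = 140
D - R - T - M - P - H - V - D: 19+22+25+14+7+15+25 = 127
D - R - T - M - H - V - P - D: 19+22+25+8+15+21+27 = 137
D - R - T - M - H - P - V - D: 19+22+25+8+7+21+25 = 127
D - R - T - V - M - P - H - D: 19+22+29+13+14+7+24 = 128
D - R - T - V - M - H - P - D: 19+22+29+13+8+7+27 = 125
… (352 more)
D - T - P - H - R - M - V - D: 7+20+7+5+3+13+25 = 80  ← best
The minimum is 80.
One optimal route: D → T → P → H → R → M → V → D (or its reverse).

Shortest round trip = 80 km.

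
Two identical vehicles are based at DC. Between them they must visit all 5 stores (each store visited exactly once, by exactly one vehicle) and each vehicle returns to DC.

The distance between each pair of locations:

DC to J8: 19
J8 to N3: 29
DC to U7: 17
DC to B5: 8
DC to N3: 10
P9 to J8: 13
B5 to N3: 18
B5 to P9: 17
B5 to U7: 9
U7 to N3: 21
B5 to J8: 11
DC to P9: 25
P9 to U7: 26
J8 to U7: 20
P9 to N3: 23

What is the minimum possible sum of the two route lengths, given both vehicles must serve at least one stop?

There are 2^4 − 1 = 15 ways to divide the 5 stops into two non-empty groups. For each, the best each vehicle can do is its own shortest tour through its group:
  {B5} + {P9, J8, U7, N3}: 16 + 83 = 99
  {P9} + {B5, J8, U7, N3}: 50 + 70 = 120
  {B5, P9} + {J8, U7, N3}: 50 + 70 = 120
  {J8} + {B5, P9, U7, N3}: 38 + 76 = 114
  {B5, J8} + {P9, U7, N3}: 38 + 76 = 114
  {P9, J8} + {B5, U7, N3}: 57 + 48 = 105
  … (15 splits in total)
  {B5, P9, J8, U7} + {N3}: 75 + 20 = 95  ← best
Best: vehicle 1 DC → B5 → P9 → J8 → U7 → DC = 75; vehicle 2 DC → N3 → DC = 20; combined 95.

95 — the smallest possible combined total.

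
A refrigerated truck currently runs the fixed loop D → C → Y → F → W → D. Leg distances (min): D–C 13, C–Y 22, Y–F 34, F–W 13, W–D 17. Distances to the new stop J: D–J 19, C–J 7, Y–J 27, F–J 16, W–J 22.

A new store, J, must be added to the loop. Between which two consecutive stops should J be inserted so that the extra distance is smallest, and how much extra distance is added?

Insertion cost between consecutive stops i–j is d(i,J) + d(J,j) − d(i,j):
  between D and C: 19 + 7 − 13 = 13
  between C and Y: 7 + 27 − 22 = 12
  between Y and F: 27 + 16 − 34 = 9
  between F and W: 16 + 22 − 13 = 25
  between W and D: 22 + 19 − 17 = 24
Cheapest insertion is between Y and F, adding 9.
New total = 99 + 9 = 108.

+9 min — insert J between Y and F.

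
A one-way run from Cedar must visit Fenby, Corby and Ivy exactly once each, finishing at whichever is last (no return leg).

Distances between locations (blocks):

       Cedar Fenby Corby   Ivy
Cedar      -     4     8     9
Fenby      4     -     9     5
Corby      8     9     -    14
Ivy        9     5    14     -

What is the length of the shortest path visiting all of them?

There are 3! = 6 possible orderings.
Cedar - Fenby - Corby - Ivy: 4+9+14 = 27
Cedar - Fenby - Ivy - Corby: 4+5+14 = 23
Cedar - Corby - Fenby - Ivy: 8+9+5 = 22
Cedar - Corby - Ivy - Fenby: 8+14+5 = 27
Cedar - Ivy - Fenby - Corby: 9+5+9 = 23
Cedar - Ivy - Corby - Fenby: 9+14+9 = 32
The minimum is 22.
One shortest path: Cedar → Corby → Fenby → Ivy.

Minimum one-way distance = 22 blocks.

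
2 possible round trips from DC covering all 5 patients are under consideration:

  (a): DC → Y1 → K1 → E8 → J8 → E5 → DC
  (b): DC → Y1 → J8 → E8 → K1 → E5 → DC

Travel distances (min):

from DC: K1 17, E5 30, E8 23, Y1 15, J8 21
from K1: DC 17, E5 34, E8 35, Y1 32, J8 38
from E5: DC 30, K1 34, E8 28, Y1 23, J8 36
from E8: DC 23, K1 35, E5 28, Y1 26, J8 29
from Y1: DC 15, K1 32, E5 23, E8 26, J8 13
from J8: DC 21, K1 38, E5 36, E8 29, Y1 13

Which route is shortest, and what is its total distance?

Shortest is (b), total 156 min.

(a): 15 + 32 + 35 + 29 + 36 + 30 = 177
(b): 15 + 13 + 29 + 35 + 34 + 30 = 156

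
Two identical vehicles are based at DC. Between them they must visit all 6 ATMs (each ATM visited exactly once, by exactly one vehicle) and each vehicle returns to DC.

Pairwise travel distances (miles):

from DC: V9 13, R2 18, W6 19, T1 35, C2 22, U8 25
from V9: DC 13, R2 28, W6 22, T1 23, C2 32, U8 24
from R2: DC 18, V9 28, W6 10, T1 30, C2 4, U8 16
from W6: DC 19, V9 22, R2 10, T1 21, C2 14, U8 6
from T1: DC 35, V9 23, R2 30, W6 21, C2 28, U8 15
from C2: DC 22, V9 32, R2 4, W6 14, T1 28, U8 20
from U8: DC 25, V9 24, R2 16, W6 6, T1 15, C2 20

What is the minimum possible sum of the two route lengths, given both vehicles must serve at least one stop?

Minimum combined distance: 116 miles.

Try each way of splitting the stops between the two vehicles (each non-empty) and, for each split, find the best tour for each vehicle:
  {V9} + {R2, W6, T1, C2, U8}: 26 + 90 = 116
  {R2} + {V9, W6, T1, C2, U8}: 36 + 93 = 129
  {V9, R2} + {W6, T1, C2, U8}: 59 + 90 = 149
  {W6} + {V9, R2, T1, C2, U8}: 38 + 93 = 131
  {V9, W6} + {R2, T1, C2, U8}: 54 + 90 = 144
  {R2, W6} + {V9, T1, C2, U8}: 47 + 93 = 140
  … (31 splits in total)
Best: vehicle 1 DC → V9 → DC = 26; vehicle 2 DC → R2 → C2 → T1 → U8 → W6 → DC = 90; combined 116.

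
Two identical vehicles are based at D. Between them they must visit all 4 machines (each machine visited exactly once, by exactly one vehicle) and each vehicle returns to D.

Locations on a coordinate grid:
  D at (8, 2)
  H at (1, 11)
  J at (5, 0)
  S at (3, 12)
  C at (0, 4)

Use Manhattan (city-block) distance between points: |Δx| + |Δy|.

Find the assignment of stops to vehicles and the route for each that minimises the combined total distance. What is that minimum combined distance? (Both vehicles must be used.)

46 — the smallest possible combined total.

Check every non-empty split of the stops between the two vehicles; for each half take its own optimal tour:
  {H} + {J, S, C}: 32 + 40 = 72
  {J} + {H, S, C}: 10 + 36 = 46
  {H, J} + {S, C}: 36 + 36 = 72
  {S} + {H, J, C}: 30 + 38 = 68
  {H, S} + {J, C}: 34 + 24 = 58
  {J, S} + {H, C}: 34 + 34 = 68
  … (7 splits in total)
Best: vehicle 1 D → J → D = 10; vehicle 2 D → S → H → C → D = 36; combined 46.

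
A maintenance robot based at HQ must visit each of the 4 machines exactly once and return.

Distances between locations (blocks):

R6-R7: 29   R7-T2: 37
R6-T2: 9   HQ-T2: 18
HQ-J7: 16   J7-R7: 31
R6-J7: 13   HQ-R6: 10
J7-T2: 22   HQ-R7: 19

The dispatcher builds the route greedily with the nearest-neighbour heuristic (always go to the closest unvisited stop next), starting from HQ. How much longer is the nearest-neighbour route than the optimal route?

HQ: R6=10, J7=16, T2=18, R7=19 ⇒ R6
R6: T2=9, J7=13, R7=29 ⇒ T2
T2: J7=22, R7=37 ⇒ J7
J7: R7=31 ⇒ R7
NN route HQ → R6 → T2 → J7 → R7 → HQ costs 91.
Optimal: HQ → R7 → J7 → R6 → T2 → HQ costs 90 (by enumerating all 12 distinct tours).
Excess = 91 − 90 = 1.

The nearest-neighbour route is 1 blocks longer than optimal.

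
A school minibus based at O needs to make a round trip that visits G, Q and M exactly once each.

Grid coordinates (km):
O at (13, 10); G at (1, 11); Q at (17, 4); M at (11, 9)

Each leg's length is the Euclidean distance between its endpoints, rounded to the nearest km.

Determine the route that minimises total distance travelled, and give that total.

Minimum total distance: 36 km.

There are 3 distinct closed tours to check (reversals are equivalent).
O - G - Q - M - O: 12+17+8+2 = 39
O - G - M - Q - O: 12+10+8+7 = 37
O - Q - G - M - O: 7+17+10+2 = 36
The minimum is 36.
One optimal route: O → Q → G → M → O (or its reverse).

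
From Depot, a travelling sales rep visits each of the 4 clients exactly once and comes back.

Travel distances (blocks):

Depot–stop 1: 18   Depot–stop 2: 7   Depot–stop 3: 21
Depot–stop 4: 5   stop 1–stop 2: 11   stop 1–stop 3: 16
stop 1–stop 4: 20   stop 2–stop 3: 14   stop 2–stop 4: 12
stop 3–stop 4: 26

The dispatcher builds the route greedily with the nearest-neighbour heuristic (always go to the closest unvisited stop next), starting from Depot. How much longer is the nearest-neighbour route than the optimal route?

Depot: stop 4=5, stop 2=7, stop 1=18, stop 3=21 ⇒ stop 4
stop 4: stop 2=12, stop 1=20, stop 3=26 ⇒ stop 2
stop 2: stop 1=11, stop 3=14 ⇒ stop 1
stop 1: stop 3=16 ⇒ stop 3
NN route Depot → stop 4 → stop 2 → stop 1 → stop 3 → Depot costs 65.
Optimal: Depot → stop 2 → stop 3 → stop 1 → stop 4 → Depot costs 62 (by enumerating all 12 distinct tours).
Excess = 65 − 62 = 3.

Excess over optimum: 3 blocks.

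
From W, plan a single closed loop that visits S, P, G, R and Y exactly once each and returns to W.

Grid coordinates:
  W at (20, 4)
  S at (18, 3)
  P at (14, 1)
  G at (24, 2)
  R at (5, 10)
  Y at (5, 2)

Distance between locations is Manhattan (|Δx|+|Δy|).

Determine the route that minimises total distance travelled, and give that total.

58 — the shortest possible round trip.

There are 60 distinct closed tours to check (reversals are equivalent).
W → S → P → G → R → Y → W: 3+6+11+27+8+17 = 72
W → S → P → G → Y → R → W: 3+6+11+19+8+21 = 68
W → S → P → R → G → Y → W: 3+6+18+27+19+17 = 90
W → S → P → R → Y → G → W: 3+6+18+8+19+6 = 60
W → S → P → Y → G → R → W: 3+6+10+19+27+21 = 86
W → S → P → Y → R → G → W: 3+6+10+8+27+6 = 60
W → S → G → P → R → Y → W: 3+7+11+18+8+17 = 64
W → S → G → P → Y → R → W: 3+7+11+10+8+21 = 60
W → S → G → R → P → Y → W: 3+7+27+18+10+17 = 82
W → S → G → R → Y → P → W: 3+7+27+8+10+9 = 64
W → S → G → Y → P → R → W: 3+7+19+10+18+21 = 78
W → S → G → Y → R → P → W: 3+7+19+8+18+9 = 64
W → S → R → P → G → Y → W: 3+20+18+11+19+17 = 88
W → S → R → P → Y → G → W: 3+20+18+10+19+6 = 76
… (46 more)
W → S → R → Y → P → G → W: 3+20+8+10+11+6 = 58  ← best
The minimum is 58.
One optimal route: W → S → R → Y → P → G → W (or its reverse).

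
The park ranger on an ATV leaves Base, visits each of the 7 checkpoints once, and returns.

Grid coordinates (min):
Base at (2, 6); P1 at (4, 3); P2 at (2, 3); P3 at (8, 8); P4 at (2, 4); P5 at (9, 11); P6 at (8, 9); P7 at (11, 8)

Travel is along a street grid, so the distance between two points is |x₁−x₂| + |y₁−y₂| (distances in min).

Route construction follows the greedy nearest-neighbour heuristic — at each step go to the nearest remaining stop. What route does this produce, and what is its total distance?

Nearest-neighbour total = 34 min; route Base → P4 → P2 → P1 → P3 → P6 → P5 → P7 → Base.

At Base the remaining stops are P4 2, P2 3, P1 5, P3 8, P6 9, P7 11, P5 12; go to P4.
At P4 the remaining stops are P2 1, P1 3, P3 10, P6 11, P7 13, P5 14; go to P2.
At P2 the remaining stops are P1 2, P3 11, P6 12, P7 14, P5 15; go to P1.
At P1 the remaining stops are P3 9, P6 10, P7 12, P5 13; go to P3.
At P3 the remaining stops are P6 1, P7 3, P5 4; go to P6.
At P6 the remaining stops are P5 3, P7 4; go to P5.
At P5 the remaining stops are P7 5; go to P7.
Return P7→Base: 11.
Total = 2 + 1 + 2 + 9 + 1 + 3 + 5 + 11 = 34.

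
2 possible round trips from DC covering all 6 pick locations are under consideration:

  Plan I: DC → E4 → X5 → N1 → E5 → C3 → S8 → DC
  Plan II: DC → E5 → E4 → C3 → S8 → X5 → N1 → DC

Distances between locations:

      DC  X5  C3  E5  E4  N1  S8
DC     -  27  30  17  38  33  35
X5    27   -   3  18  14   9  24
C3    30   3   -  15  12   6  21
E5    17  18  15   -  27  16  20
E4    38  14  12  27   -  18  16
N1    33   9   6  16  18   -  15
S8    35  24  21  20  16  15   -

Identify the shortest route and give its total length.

Shortest is Plan II, total 143.

Plan I: 38 + 14 + 9 + 16 + 15 + 21 + 35 = 148
Plan II: 17 + 27 + 12 + 21 + 24 + 9 + 33 = 143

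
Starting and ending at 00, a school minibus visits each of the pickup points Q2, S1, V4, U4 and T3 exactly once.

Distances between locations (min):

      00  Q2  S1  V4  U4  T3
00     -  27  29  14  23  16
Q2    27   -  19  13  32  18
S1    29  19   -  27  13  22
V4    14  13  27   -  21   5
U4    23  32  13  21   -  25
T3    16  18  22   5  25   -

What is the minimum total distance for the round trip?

00 - Q2 - S1 - V4 - U4 - T3 - 00: 27+19+27+21+25+16 = 135
00 - Q2 - S1 - V4 - T3 - U4 - 00: 27+19+27+5+25+23 = 126
00 - Q2 - S1 - U4 - V4 - T3 - 00: 27+19+13+21+5+16 = 101
00 - Q2 - S1 - U4 - T3 - V4 - 00: 27+19+13+25+5+14 = 103
00 - Q2 - S1 - T3 - V4 - U4 - 00: 27+19+22+5+21+23 = 117
00 - Q2 - S1 - T3 - U4 - V4 - 00: 27+19+22+25+21+14 = 128
00 - Q2 - V4 - S1 - U4 - T3 - 00: 27+13+27+13+25+16 = 121
00 - Q2 - V4 - S1 - T3 - U4 - 00: 27+13+27+22+25+23 = 137
00 - Q2 - V4 - U4 - S1 - T3 - 00: 27+13+21+13+22+16 = 112
00 - Q2 - V4 - U4 - T3 - S1 - 00: 27+13+21+25+22+29 = 137
00 - Q2 - V4 - T3 - S1 - U4 - 00: 27+13+5+22+13+23 = 103
00 - Q2 - V4 - T3 - U4 - S1 - 00: 27+13+5+25+13+29 = 112
00 - Q2 - U4 - S1 - V4 - T3 - 00: 27+32+13+27+5+16 = 120
00 - Q2 - U4 - S1 - T3 - V4 - 00: 27+32+13+22+5+14 = 113
… (46 more)
00 - U4 - S1 - Q2 - V4 - T3 - 00: 23+13+19+13+5+16 = 89  ← best
The minimum is 89.
One optimal route: 00 → U4 → S1 → Q2 → V4 → T3 → 00 (or its reverse).

89 min — the shortest possible round trip.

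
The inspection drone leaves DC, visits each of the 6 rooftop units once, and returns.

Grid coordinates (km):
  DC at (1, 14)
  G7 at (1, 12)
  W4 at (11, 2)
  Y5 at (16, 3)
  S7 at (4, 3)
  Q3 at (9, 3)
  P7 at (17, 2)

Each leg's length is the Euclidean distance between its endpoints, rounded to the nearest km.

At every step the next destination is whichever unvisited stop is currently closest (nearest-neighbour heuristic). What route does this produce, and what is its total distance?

44 km along DC → G7 → S7 → Q3 → W4 → Y5 → P7 → DC.

From DC: distances to unvisited — G7=2, S7=11, Q3=14, W4=16, Y5=19, P7=20. Nearest is G7 (2).
From G7: distances to unvisited — S7=9, Q3=12, W4=14, Y5=17, P7=19. Nearest is S7 (9).
From S7: distances to unvisited — Q3=5, W4=7, Y5=12, P7=13. Nearest is Q3 (5).
From Q3: distances to unvisited — W4=2, Y5=7, P7=8. Nearest is W4 (2).
From W4: distances to unvisited — Y5=5, P7=6. Nearest is Y5 (5).
From Y5: distances to unvisited — P7=1. Nearest is P7 (1).
Return P7→DC: 20.
Total = 2 + 9 + 5 + 2 + 5 + 1 + 20 = 44.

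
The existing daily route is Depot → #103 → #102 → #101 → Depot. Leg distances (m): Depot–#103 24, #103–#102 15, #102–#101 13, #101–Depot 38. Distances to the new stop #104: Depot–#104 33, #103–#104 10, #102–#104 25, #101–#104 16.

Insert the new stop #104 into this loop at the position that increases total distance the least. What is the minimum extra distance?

Insertion cost between consecutive stops i–j is d(i,#104) + d(#104,j) − d(i,j):
  between Depot and #103: 33 + 10 − 24 = 19
  between #103 and #102: 10 + 25 − 15 = 20
  between #102 and #101: 25 + 16 − 13 = 28
  between #101 and Depot: 16 + 33 − 38 = 11
Cheapest insertion is between #101 and Depot, adding 11.
New total = 90 + 11 = 101.

Minimum extra distance: 11 m, inserting #104 between #101 and Depot.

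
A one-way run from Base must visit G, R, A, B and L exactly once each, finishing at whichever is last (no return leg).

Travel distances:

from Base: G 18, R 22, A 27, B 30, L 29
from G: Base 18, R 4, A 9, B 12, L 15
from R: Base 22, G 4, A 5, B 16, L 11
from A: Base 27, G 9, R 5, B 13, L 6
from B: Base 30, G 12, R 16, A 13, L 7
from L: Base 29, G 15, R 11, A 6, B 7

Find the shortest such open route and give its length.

There are 5! = 120 possible orderings.
Base - G - R - A - B - L: 18+4+5+13+7 = 47
Base - G - R - A - L - B: 18+4+5+6+7 = 40
Base - G - R - B - A - L: 18+4+16+13+6 = 57
Base - G - R - B - L - A: 18+4+16+7+6 = 51
Base - G - R - L - A - B: 18+4+11+6+13 = 52
Base - G - R - L - B - A: 18+4+11+7+13 = 53
Base - G - A - R - B - L: 18+9+5+16+7 = 55
Base - G - A - R - L - B: 18+9+5+11+7 = 50
Base - G - A - B - R - L: 18+9+13+16+11 = 67
Base - G - A - B - L - R: 18+9+13+7+11 = 58
Base - G - A - L - R - B: 18+9+6+11+16 = 60
Base - G - A - L - B - R: 18+9+6+7+16 = 56
Base - G - B - R - A - L: 18+12+16+5+6 = 57
Base - G - B - R - L - A: 18+12+16+11+6 = 63
… (106 more)
The minimum is 40.
One shortest path: Base → G → R → A → L → B.

Minimum one-way distance = 40.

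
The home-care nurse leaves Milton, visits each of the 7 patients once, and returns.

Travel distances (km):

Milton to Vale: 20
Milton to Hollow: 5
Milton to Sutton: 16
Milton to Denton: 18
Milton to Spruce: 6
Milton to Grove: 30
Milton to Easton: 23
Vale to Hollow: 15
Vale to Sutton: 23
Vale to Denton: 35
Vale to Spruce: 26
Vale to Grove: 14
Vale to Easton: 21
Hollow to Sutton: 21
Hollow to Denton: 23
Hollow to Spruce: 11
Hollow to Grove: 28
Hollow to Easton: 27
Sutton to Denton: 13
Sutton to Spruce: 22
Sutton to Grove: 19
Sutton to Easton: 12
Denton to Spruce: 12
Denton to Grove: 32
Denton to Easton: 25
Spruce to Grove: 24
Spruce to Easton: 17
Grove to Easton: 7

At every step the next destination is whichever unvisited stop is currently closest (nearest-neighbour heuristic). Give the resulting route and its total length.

94 km along Milton → Hollow → Spruce → Denton → Sutton → Easton → Grove → Vale → Milton.

From Milton: distances to unvisited — Hollow=5, Spruce=6, Sutton=16, Denton=18, Vale=20, Easton=23, Grove=30. Nearest is Hollow (5).
From Hollow: distances to unvisited — Spruce=11, Vale=15, Sutton=21, Denton=23, Easton=27, Grove=28. Nearest is Spruce (11).
From Spruce: distances to unvisited — Denton=12, Easton=17, Sutton=22, Grove=24, Vale=26. Nearest is Denton (12).
From Denton: distances to unvisited — Sutton=13, Easton=25, Grove=32, Vale=35. Nearest is Sutton (13).
From Sutton: distances to unvisited — Easton=12, Grove=19, Vale=23. Nearest is Easton (12).
From Easton: distances to unvisited — Grove=7, Vale=21. Nearest is Grove (7).
From Grove: distances to unvisited — Vale=14. Nearest is Vale (14).
Return Vale→Milton: 20.
Total = 5 + 11 + 12 + 13 + 12 + 7 + 14 + 20 = 94.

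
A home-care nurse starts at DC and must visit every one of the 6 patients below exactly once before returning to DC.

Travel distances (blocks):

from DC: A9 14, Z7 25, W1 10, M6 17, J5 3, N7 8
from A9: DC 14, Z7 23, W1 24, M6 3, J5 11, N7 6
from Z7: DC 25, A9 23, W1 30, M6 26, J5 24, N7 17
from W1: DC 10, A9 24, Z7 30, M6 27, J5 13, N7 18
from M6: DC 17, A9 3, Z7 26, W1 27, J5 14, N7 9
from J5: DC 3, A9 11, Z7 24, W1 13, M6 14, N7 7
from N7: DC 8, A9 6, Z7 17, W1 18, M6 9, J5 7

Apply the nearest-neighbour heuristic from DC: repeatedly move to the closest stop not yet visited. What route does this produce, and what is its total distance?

DC → [J5:3 / N7:8 / W1:10 / A9:14 / M6:17 / Z7:25] → J5 (3)
J5 → [N7:7 / A9:11 / W1:13 / M6:14 / Z7:24] → N7 (7)
N7 → [A9:6 / M6:9 / Z7:17 / W1:18] → A9 (6)
A9 → [M6:3 / Z7:23 / W1:24] → M6 (3)
M6 → [Z7:26 / W1:27] → Z7 (26)
Z7 → [W1:30] → W1 (30)
Return W1→DC: 10.
Total = 3 + 7 + 6 + 3 + 26 + 30 + 10 = 85.

85 blocks along DC → J5 → N7 → A9 → M6 → Z7 → W1 → DC.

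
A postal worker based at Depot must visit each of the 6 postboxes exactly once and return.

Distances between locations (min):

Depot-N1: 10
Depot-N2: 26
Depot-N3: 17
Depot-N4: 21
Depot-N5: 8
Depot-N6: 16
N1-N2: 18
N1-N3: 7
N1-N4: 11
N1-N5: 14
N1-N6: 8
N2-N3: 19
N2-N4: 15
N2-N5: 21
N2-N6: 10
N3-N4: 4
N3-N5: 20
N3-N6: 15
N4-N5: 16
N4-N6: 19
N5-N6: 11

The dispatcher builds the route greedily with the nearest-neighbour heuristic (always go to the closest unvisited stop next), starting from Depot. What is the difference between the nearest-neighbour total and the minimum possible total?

14 min longer than the optimal tour.

Depot: N5=8, N1=10, N6=16, N3=17, N4=21, N2=26 ⇒ N5
N5: N6=11, N1=14, N4=16, N3=20, N2=21 ⇒ N6
N6: N1=8, N2=10, N3=15, N4=19 ⇒ N1
N1: N3=7, N4=11, N2=18 ⇒ N3
N3: N4=4, N2=19 ⇒ N4
N4: N2=15 ⇒ N2
NN route Depot → N5 → N6 → N1 → N3 → N4 → N2 → Depot costs 79.
Optimal: Depot → N1 → N3 → N4 → N2 → N6 → N5 → Depot costs 65 (by enumerating all 360 distinct tours).
Excess = 79 − 65 = 14.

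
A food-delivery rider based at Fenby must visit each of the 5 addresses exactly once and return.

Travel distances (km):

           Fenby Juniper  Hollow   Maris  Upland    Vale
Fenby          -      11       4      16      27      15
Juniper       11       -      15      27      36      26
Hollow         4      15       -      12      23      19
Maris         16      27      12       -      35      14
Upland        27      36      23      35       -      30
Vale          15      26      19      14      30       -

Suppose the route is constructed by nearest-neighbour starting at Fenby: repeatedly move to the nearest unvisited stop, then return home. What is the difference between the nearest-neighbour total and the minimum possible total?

Fenby: Hollow=4, Juniper=11, Vale=15, Maris=16, Upland=27 ⇒ Hollow
Hollow: Maris=12, Juniper=15, Vale=19, Upland=23 ⇒ Maris
Maris: Vale=14, Juniper=27, Upland=35 ⇒ Vale
Vale: Juniper=26, Upland=30 ⇒ Juniper
Juniper: Upland=36 ⇒ Upland
NN route Fenby → Hollow → Maris → Vale → Juniper → Upland → Fenby costs 119.
Optimal: Fenby → Juniper → Upland → Vale → Maris → Hollow → Fenby costs 107 (by enumerating all 60 distinct tours).
Excess = 119 − 107 = 12.

The nearest-neighbour route is 12 km longer than optimal.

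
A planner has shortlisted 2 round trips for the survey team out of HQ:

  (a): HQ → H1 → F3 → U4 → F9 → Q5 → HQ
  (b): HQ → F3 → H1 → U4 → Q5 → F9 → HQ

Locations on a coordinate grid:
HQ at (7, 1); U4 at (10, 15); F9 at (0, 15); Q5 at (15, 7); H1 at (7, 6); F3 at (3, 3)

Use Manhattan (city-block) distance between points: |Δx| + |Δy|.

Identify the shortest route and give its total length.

(a): 5 + 7 + 19 + 10 + 23 + 14 = 78
(b): 6 + 7 + 12 + 13 + 23 + 21 = 82

Shortest is (a), total 78.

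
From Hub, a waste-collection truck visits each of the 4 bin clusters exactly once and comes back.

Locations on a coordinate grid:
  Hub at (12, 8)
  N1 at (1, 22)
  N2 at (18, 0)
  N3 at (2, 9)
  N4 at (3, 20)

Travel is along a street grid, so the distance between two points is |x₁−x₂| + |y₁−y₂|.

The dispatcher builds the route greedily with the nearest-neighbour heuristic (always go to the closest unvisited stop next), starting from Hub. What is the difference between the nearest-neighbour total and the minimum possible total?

The nearest-neighbour route is 2 longer than optimal.

Hub: N3=11, N2=14, N4=21, N1=25 ⇒ N3
N3: N4=12, N1=14, N2=25 ⇒ N4
N4: N1=4, N2=35 ⇒ N1
N1: N2=39 ⇒ N2
NN route Hub → N3 → N4 → N1 → N2 → Hub costs 80.
Optimal: Hub → N2 → N3 → N1 → N4 → Hub costs 78 (by enumerating all 12 distinct tours).
Excess = 80 − 78 = 2.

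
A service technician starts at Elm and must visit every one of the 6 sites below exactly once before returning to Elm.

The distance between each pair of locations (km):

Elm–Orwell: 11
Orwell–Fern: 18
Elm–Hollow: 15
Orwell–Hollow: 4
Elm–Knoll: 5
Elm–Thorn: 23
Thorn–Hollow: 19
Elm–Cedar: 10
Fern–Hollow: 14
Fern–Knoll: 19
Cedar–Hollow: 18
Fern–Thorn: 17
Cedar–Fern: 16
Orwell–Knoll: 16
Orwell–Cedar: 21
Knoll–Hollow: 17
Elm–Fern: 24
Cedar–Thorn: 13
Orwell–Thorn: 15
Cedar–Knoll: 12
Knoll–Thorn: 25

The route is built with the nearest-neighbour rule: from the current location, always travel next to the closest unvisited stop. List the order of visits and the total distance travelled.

Elm → [Knoll:5 / Cedar:10 / Orwell:11 / Hollow:15 / Thorn:23 / Fern:24] → Knoll (5)
Knoll → [Cedar:12 / Orwell:16 / Hollow:17 / Fern:19 / Thorn:25] → Cedar (12)
Cedar → [Thorn:13 / Fern:16 / Hollow:18 / Orwell:21] → Thorn (13)
Thorn → [Orwell:15 / Fern:17 / Hollow:19] → Orwell (15)
Orwell → [Hollow:4 / Fern:18] → Hollow (4)
Hollow → [Fern:14] → Fern (14)
Return Fern→Elm: 24.
Total = 5 + 12 + 13 + 15 + 4 + 14 + 24 = 87.

87 km along Elm → Knoll → Cedar → Thorn → Orwell → Hollow → Fern → Elm.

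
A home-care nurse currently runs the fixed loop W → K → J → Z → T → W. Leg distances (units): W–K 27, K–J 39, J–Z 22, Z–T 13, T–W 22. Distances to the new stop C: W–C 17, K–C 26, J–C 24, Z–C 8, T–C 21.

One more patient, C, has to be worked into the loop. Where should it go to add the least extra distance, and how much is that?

Adding 10 by placing C on the J–Z leg.

Insertion cost between consecutive stops i–j is d(i,C) + d(C,j) − d(i,j):
  between W and K: 17 + 26 − 27 = 16
  between K and J: 26 + 24 − 39 = 11
  between J and Z: 24 + 8 − 22 = 10
  between Z and T: 8 + 21 − 13 = 16
  between T and W: 21 + 17 − 22 = 16
Cheapest insertion is between J and Z, adding 10.
New total = 123 + 10 = 133.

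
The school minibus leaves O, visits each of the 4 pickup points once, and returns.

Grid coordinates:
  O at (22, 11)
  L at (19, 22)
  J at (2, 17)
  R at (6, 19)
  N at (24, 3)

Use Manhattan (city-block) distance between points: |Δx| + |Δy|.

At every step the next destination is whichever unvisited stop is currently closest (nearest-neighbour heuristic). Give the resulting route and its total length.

At O the remaining stops are N 10, L 14, R 24, J 26; go to N.
At N the remaining stops are L 24, R 34, J 36; go to L.
At L the remaining stops are R 16, J 22; go to R.
At R the remaining stops are J 6; go to J.
Return J→O: 26.
Total = 10 + 24 + 16 + 6 + 26 = 82.

82 along O → N → L → R → J → O.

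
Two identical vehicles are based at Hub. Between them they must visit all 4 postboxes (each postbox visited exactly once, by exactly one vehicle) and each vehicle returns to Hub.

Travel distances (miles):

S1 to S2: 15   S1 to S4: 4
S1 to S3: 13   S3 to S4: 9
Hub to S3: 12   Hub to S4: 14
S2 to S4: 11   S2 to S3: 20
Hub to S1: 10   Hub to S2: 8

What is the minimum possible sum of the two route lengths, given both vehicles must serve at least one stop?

51 miles — the smallest possible combined total.

Try each way of splitting the stops between the two vehicles (each non-empty) and, for each split, find the best tour for each vehicle:
  {S1} + {S2, S3, S4}: 20 + 40 = 60
  {S2} + {S1, S3, S4}: 16 + 35 = 51
  {S1, S2} + {S3, S4}: 33 + 35 = 68
  {S3} + {S1, S2, S4}: 24 + 33 = 57
  {S1, S3} + {S2, S4}: 35 + 33 = 68
  {S2, S3} + {S1, S4}: 40 + 28 = 68
  … (7 splits in total)
Best: vehicle 1 Hub → S2 → Hub = 16; vehicle 2 Hub → S1 → S4 → S3 → Hub = 35; combined 51.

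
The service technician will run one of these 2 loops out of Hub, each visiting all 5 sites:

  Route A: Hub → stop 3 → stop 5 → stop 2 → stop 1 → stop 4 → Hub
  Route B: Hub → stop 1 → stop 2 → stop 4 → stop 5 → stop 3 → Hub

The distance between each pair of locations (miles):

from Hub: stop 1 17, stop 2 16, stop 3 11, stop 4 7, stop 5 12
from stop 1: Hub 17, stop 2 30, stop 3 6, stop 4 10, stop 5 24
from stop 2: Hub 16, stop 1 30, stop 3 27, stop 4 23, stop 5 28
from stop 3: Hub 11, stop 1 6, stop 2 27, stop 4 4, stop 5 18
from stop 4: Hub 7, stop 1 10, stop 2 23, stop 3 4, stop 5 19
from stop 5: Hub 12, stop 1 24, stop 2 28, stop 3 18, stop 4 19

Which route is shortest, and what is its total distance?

Shortest is Route A, total 104 miles.

Route A: 11 + 18 + 28 + 30 + 10 + 7 = 104
Route B: 17 + 30 + 23 + 19 + 18 + 11 = 118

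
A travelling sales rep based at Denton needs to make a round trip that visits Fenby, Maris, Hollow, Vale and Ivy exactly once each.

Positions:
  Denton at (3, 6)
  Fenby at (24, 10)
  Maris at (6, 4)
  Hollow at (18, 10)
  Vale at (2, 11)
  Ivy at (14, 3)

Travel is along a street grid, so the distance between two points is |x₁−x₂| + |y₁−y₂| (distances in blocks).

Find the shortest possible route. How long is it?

There are 60 distinct closed tours to check (reversals are equivalent).
Denton → Fenby → Maris → Hollow → Vale → Ivy → Denton: 25+24+18+17+20+14 = 118
Denton → Fenby → Maris → Hollow → Ivy → Vale → Denton: 25+24+18+11+20+6 = 104
Denton → Fenby → Maris → Vale → Hollow → Ivy → Denton: 25+24+11+17+11+14 = 102
Denton → Fenby → Maris → Vale → Ivy → Hollow → Denton: 25+24+11+20+11+19 = 110
Denton → Fenby → Maris → Ivy → Hollow → Vale → Denton: 25+24+9+11+17+6 = 92
Denton → Fenby → Maris → Ivy → Vale → Hollow → Denton: 25+24+9+20+17+19 = 114
Denton → Fenby → Hollow → Maris → Vale → Ivy → Denton: 25+6+18+11+20+14 = 94
Denton → Fenby → Hollow → Maris → Ivy → Vale → Denton: 25+6+18+9+20+6 = 84
Denton → Fenby → Hollow → Vale → Maris → Ivy → Denton: 25+6+17+11+9+14 = 82
Denton → Fenby → Hollow → Vale → Ivy → Maris → Denton: 25+6+17+20+9+5 = 82
Denton → Fenby → Hollow → Ivy → Maris → Vale → Denton: 25+6+11+9+11+6 = 68
Denton → Fenby → Hollow → Ivy → Vale → Maris → Denton: 25+6+11+20+11+5 = 78
Denton → Fenby → Vale → Maris → Hollow → Ivy → Denton: 25+23+11+18+11+14 = 102
Denton → Fenby → Vale → Maris → Ivy → Hollow → Denton: 25+23+11+9+11+19 = 98
… (46 more)
Denton → Maris → Ivy → Fenby → Hollow → Vale → Denton: 5+9+17+6+17+6 = 60  ← best
The minimum is 60.
One optimal route: Denton → Maris → Ivy → Fenby → Hollow → Vale → Denton (or its reverse).

Shortest round trip = 60 blocks.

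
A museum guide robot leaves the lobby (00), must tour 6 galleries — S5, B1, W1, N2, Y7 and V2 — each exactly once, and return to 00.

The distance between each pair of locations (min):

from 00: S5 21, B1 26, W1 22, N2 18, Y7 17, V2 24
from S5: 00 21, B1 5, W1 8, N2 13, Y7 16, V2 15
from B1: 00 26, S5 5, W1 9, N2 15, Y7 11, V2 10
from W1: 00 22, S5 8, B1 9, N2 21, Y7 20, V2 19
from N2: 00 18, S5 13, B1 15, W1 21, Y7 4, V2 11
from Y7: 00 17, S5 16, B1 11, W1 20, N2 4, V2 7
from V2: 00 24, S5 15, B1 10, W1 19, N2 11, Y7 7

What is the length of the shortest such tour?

00 - S5 - B1 - W1 - N2 - Y7 - V2 - 00: 21+5+9+21+4+7+24 = 91
00 - S5 - B1 - W1 - N2 - V2 - Y7 - 00: 21+5+9+21+11+7+17 = 91
00 - S5 - B1 - W1 - Y7 - N2 - V2 - 00: 21+5+9+20+4+11+24 = 94
00 - S5 - B1 - W1 - Y7 - V2 - N2 - 00: 21+5+9+20+7+11+18 = 91
00 - S5 - B1 - W1 - V2 - N2 - Y7 - 00: 21+5+9+19+11+4+17 = 86
00 - S5 - B1 - W1 - V2 - Y7 - N2 - 00: 21+5+9+19+7+4+18 = 83
00 - S5 - B1 - N2 - W1 - Y7 - V2 - 00: 21+5+15+21+20+7+24 = 113
00 - S5 - B1 - N2 - W1 - V2 - Y7 - 00: 21+5+15+21+19+7+17 = 105
… (352 more)
00 - W1 - S5 - B1 - V2 - Y7 - N2 - 00: 22+8+5+10+7+4+18 = 74  ← best
The minimum is 74.
One optimal route: 00 → W1 → S5 → B1 → V2 → Y7 → N2 → 00 (or its reverse).

Minimum total distance: 74 min.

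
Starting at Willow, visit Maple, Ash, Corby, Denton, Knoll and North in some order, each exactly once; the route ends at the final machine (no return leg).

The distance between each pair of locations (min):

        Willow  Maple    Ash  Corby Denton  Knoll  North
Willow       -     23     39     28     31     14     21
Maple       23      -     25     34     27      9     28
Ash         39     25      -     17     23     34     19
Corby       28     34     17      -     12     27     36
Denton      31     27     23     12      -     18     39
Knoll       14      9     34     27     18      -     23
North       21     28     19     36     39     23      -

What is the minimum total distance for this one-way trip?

There are 6! = 720 possible orderings.
Willow → Maple → Ash → Corby → Denton → Knoll → North: 23+25+17+12+18+23 = 118
Willow → Maple → Ash → Corby → Denton → North → Knoll: 23+25+17+12+39+23 = 139
Willow → Maple → Ash → Corby → Knoll → Denton → North: 23+25+17+27+18+39 = 149
Willow → Maple → Ash → Corby → Knoll → North → Denton: 23+25+17+27+23+39 = 154
Willow → Maple → Ash → Corby → North → Denton → Knoll: 23+25+17+36+39+18 = 158
Willow → Maple → Ash → Corby → North → Knoll → Denton: 23+25+17+36+23+18 = 142
Willow → Maple → Ash → Denton → Corby → Knoll → North: 23+25+23+12+27+23 = 133
Willow → Maple → Ash → Denton → Corby → North → Knoll: 23+25+23+12+36+23 = 142
… (712 more)
Willow → North → Ash → Corby → Denton → Knoll → Maple: 21+19+17+12+18+9 = 96  ← best
The minimum is 96.
One shortest path: Willow → North → Ash → Corby → Denton → Knoll → Maple.

96 min — the minimum one-way total.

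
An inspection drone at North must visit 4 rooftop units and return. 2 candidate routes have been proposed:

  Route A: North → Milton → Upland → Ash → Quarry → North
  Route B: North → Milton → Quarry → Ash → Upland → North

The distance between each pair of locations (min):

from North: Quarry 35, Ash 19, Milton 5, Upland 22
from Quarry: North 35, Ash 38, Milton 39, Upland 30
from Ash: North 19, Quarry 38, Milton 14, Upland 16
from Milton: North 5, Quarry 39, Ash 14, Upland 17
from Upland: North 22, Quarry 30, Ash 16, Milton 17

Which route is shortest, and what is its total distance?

111 min — Route A is the shortest.

Route A: 5 + 17 + 16 + 38 + 35 = 111
Route B: 5 + 39 + 38 + 16 + 22 = 120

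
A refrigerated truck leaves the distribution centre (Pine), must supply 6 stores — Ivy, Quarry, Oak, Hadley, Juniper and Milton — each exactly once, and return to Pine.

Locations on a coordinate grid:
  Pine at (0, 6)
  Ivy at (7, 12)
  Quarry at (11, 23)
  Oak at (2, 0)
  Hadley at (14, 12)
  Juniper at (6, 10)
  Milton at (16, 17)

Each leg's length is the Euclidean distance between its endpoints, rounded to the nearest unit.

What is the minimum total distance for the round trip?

With 6 stops there are 6!/2 = 360 distinct round trips (a route and its reverse cost the same).
Pine-Ivy-Quarry-Oak-Hadley-Juniper-Milton-Pine: 9+12+25+17+8+12+19 = 102
Pine-Ivy-Quarry-Oak-Hadley-Milton-Juniper-Pine: 9+12+25+17+5+12+7 = 87
Pine-Ivy-Quarry-Oak-Juniper-Hadley-Milton-Pine: 9+12+25+11+8+5+19 = 89
Pine-Ivy-Quarry-Oak-Juniper-Milton-Hadley-Pine: 9+12+25+11+12+5+15 = 89
Pine-Ivy-Quarry-Oak-Milton-Hadley-Juniper-Pine: 9+12+25+22+5+8+7 = 88
Pine-Ivy-Quarry-Oak-Milton-Juniper-Hadley-Pine: 9+12+25+22+12+8+15 = 103
Pine-Ivy-Quarry-Hadley-Oak-Juniper-Milton-Pine: 9+12+11+17+11+12+19 = 91
Pine-Ivy-Quarry-Hadley-Oak-Milton-Juniper-Pine: 9+12+11+17+22+12+7 = 90
… (352 more)
Pine-Oak-Hadley-Milton-Quarry-Ivy-Juniper-Pine: 6+17+5+8+12+2+7 = 57  ← best
The minimum is 57.
One optimal route: Pine → Oak → Hadley → Milton → Quarry → Ivy → Juniper → Pine (or its reverse).

Minimum total distance: 57.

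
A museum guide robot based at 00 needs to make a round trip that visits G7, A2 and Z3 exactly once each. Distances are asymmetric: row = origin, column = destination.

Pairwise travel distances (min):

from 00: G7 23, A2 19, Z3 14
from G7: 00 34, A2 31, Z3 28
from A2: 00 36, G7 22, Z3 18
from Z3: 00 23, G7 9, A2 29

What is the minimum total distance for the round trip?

00→G7→A2→Z3→00: 23+31+18+23 = 95
00→G7→Z3→A2→00: 23+28+29+36 = 116
00→A2→G7→Z3→00: 19+22+28+23 = 92
00→A2→Z3→G7→00: 19+18+9+34 = 80
00→Z3→G7→A2→00: 14+9+31+36 = 90
00→Z3→A2→G7→00: 14+29+22+34 = 99
The minimum is 80.
One optimal route: 00 → A2 → Z3 → G7 → 00.

80 min — the shortest possible round trip.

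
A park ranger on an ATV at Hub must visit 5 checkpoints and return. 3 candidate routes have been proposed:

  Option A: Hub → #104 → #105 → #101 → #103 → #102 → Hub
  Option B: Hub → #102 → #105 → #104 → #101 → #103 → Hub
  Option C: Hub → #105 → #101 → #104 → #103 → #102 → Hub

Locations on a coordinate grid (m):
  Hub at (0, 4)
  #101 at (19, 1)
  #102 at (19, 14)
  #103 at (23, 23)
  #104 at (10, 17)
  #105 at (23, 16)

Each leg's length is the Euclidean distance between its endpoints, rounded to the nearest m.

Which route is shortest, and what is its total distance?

Option A: 16 + 13 + 16 + 22 + 10 + 21 = 98
Option B: 21 + 4 + 13 + 18 + 22 + 30 = 108
Option C: 26 + 16 + 18 + 14 + 10 + 21 = 105

Shortest is Option A, total 98 m.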